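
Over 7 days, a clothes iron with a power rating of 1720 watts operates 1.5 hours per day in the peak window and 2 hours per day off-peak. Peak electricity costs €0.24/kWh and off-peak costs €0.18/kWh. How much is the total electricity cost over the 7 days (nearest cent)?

€8.67

Peak energy = 1.72 kW × 1.5 h × 7 = 18.06 kWh
Off-peak energy = 1.72 kW × 2 h × 7 = 24.08 kWh
Cost = 18.06 × €0.24 + 24.08 × €0.18 = €4.3344 + €4.3344 = €8.67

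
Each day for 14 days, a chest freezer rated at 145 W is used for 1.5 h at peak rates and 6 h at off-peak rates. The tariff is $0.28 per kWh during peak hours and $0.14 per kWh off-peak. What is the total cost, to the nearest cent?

Peak energy = 0.145 kW × 1.5 h × 14 = 3.045 kWh
Off-peak energy = 0.145 kW × 6 h × 14 = 12.18 kWh
Cost = 3.045 × $0.28 + 12.18 × $0.14 = $0.8526 + $1.7052 = $2.56

$2.56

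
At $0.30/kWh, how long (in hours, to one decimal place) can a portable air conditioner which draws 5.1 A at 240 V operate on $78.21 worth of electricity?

Power = 5.1 A × 240 V = 1224 W = 1.224 kW
Energy available = $78.21 ÷ $0.30/kWh = 260.7 kWh
Hours = 260.7 kWh ÷ 1.224 kW = 213.0 h

213.0 h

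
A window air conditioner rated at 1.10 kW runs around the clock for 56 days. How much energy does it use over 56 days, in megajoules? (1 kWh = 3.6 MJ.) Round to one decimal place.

5322.2 MJ

Runtime = 24 h × 56 = 1344 h
Energy = 1.1 kW × 1344 h = 1478.4 kWh
= 1478.4 × 3.6 MJ = 5322.2 MJ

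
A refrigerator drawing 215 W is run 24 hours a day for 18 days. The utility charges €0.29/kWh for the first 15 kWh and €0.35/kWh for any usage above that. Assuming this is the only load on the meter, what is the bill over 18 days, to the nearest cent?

€31.61

Runtime = 24 h × 18 = 432 h
Energy = 0.215 kW × 432 h = 92.88 kWh
Tier 1 (0–15 kWh): 15 × €0.29 = €4.35
Above 15 kWh: 77.88 × €0.35 = €27.258
Bill = €31.61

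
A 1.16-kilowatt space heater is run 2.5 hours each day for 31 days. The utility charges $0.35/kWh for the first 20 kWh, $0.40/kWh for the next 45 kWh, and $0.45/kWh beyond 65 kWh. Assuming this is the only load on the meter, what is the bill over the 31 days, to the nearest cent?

$36.21

Runtime = 2.5 h/day × 31 days = 77.5 h
Energy = 1.16 kW × 77.5 h = 89.9 kWh
Tier 1 (0–20 kWh): 20 × $0.35 = $7
Tier 2 (20–65 kWh): 45 × $0.40 = $18
Above 65 kWh: 24.9 × $0.45 = $11.205
Bill = $36.21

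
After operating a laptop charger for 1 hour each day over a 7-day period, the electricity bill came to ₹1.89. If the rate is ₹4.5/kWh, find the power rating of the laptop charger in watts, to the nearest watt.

Energy = ₹1.89 ÷ ₹4.5/kWh = 0.42 kWh
Runtime = 1 h/day × 7 days = 7 h
Power = 0.42 kWh ÷ 7 h = 0.06 kW = 60 W

60 W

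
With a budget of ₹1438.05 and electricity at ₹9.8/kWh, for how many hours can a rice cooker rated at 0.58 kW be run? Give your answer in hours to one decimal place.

253.0 h

Energy available = ₹1438.05 ÷ ₹9.8/kWh = 146.7398 kWh
Hours = 146.7398 kWh ÷ 0.58 kW = 253.0 h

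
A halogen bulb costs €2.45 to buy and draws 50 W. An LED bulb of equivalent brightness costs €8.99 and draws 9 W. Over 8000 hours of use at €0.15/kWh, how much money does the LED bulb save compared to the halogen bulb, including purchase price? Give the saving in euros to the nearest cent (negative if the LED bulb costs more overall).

€42.66

halogen bulb: €2.45 + (50/1000) kW × 8000 h × €0.15 = €2.45 + €60 = €62.45
LED bulb: €8.99 + (9/1000) kW × 8000 h × €0.15 = €8.99 + €10.8 = €19.79
Saving = €62.45 − €19.79 = €42.66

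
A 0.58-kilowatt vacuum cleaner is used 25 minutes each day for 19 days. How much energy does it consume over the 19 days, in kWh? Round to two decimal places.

Runtime = 25 min × 19 = 475 min = 7.916666… h
Energy = 0.58 kW × 7.916666… h = 4.591666… kWh ≈ 4.59 kWh

4.59 kWh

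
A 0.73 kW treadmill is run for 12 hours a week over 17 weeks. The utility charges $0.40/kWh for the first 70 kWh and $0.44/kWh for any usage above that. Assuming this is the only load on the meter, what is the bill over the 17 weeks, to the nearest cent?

Runtime = 12 h/week × 17 weeks = 204 h
Energy = 0.73 kW × 204 h = 148.92 kWh
Tier 1 (0–70 kWh): 70 × $0.40 = $28
Above 70 kWh: 78.92 × $0.44 = $34.7248
Bill = $62.72

$62.72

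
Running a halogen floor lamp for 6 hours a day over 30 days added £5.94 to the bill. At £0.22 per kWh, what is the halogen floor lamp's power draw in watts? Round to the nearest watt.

Energy = £5.94 ÷ £0.22/kWh = 27 kWh
Runtime = 6 h/day × 30 days = 180 h
Power = 27 kWh ÷ 180 h = 0.15 kW = 150 W

150 W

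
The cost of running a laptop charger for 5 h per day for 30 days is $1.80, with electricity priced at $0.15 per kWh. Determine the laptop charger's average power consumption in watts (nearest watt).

80 W

Energy = $1.80 ÷ $0.15/kWh = 12 kWh
Runtime = 5 h/day × 30 days = 150 h
Power = 12 kWh ÷ 150 h = 0.08 kW = 80 W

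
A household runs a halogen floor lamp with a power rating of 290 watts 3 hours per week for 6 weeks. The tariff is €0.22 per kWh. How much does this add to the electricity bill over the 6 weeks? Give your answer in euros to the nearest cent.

Runtime = 3 h/week × 6 weeks = 18 h
Energy = 0.29 kW × 18 h = 5.22 kWh
Cost = 5.22 kWh × €0.22/kWh = €1.15

€1.15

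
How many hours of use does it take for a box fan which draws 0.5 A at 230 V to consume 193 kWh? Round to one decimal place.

1678.3 h

Power = 0.5 A × 230 V = 115 W = 0.115 kW
Hours = 193 kWh ÷ 0.115 kW = 1678.3 h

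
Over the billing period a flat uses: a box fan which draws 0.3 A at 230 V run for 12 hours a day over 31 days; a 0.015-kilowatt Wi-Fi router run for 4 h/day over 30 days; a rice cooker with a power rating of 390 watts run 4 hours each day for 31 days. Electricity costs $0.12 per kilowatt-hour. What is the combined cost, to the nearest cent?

box fan: Power = 0.3 A × 230 V = 69 W = 0.069 kW
box fan: Runtime = 12 h/day × 31 days = 372 h
box fan: 0.069 kW × 372 h = 25.668 kWh
Wi-Fi router: Runtime = 4 h/day × 30 days = 120 h
Wi-Fi router: 0.015 kW × 120 h = 1.8 kWh
rice cooker: Runtime = 4 h/day × 31 days = 124 h
rice cooker: 0.39 kW × 124 h = 48.36 kWh
Total energy = 75.828 kWh
Cost = 75.828 × $0.12 = $9.10

$9.10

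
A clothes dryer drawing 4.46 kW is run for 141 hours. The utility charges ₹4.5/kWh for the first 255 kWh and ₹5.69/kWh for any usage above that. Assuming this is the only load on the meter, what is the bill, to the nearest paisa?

Energy = 4.46 kW × 141 h = 628.86 kWh
Tier 1 (0–255 kWh): 255 × ₹4.5 = ₹1147.5
Above 255 kWh: 373.86 × ₹5.69 = ₹2127.2634
Bill = ₹3274.76

₹3274.76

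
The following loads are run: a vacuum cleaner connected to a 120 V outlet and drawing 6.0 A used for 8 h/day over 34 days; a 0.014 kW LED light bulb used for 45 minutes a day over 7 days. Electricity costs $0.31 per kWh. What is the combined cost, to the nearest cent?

$60.73

vacuum cleaner: Power = 6.0 A × 120 V = 720 W = 0.72 kW
vacuum cleaner: Runtime = 8 h/day × 34 days = 272 h
vacuum cleaner: 0.72 kW × 272 h = 195.84 kWh
LED light bulb: Runtime = 45 min × 7 = 315 min = 5.25 h
LED light bulb: 0.014 kW × 5.25 h = 0.0735 kWh
Total energy = 195.9135 kWh
Cost = 195.9135 × $0.31 = $60.73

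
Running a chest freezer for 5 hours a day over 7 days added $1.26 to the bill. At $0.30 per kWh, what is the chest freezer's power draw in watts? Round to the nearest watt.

Energy = $1.26 ÷ $0.30/kWh = 4.2 kWh
Runtime = 5 h/day × 7 days = 35 h
Power = 4.2 kWh ÷ 35 h = 0.12 kW = 120 W

120 W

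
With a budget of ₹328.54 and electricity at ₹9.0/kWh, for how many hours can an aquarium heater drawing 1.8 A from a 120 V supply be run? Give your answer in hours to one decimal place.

Power = 1.8 A × 120 V = 216 W = 0.216 kW
Energy available = ₹328.54 ÷ ₹9.0/kWh = 36.5044 kWh
Hours = 36.5044 kWh ÷ 0.216 kW = 169.0 h

169.0 h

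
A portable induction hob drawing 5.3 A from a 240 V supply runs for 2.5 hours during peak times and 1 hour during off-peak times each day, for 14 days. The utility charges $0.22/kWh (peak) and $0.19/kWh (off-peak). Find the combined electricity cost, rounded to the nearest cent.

$13.18

Power = 5.3 A × 240 V = 1272 W = 1.272 kW
Peak energy = 1.272 kW × 2.5 h × 14 = 44.52 kWh
Off-peak energy = 1.272 kW × 1 h × 14 = 17.808 kWh
Cost = 44.52 × $0.22 + 17.808 × $0.19 = $9.7944 + $3.38352 = $13.18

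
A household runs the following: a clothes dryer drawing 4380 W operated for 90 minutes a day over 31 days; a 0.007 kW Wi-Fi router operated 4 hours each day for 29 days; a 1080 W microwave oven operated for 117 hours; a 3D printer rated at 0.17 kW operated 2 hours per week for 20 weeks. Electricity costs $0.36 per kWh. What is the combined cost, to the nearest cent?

$121.55

clothes dryer: Runtime = 90 min × 31 = 2790 min = 46.5 h
clothes dryer: 4.38 kW × 46.5 h = 203.67 kWh
Wi-Fi router: Runtime = 4 h/day × 29 days = 116 h
Wi-Fi router: 0.007 kW × 116 h = 0.812 kWh
microwave oven: 1.08 kW × 117 h = 126.36 kWh
3D printer: Runtime = 2 h/week × 20 weeks = 40 h
3D printer: 0.17 kW × 40 h = 6.8 kWh
Total energy = 337.642 kWh
Cost = 337.642 × $0.36 = $121.55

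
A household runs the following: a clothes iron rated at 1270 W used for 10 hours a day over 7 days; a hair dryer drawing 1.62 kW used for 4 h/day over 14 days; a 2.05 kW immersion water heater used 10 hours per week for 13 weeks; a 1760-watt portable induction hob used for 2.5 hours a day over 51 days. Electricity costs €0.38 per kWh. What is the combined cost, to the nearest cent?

clothes iron: Runtime = 10 h/day × 7 days = 70 h
clothes iron: 1.27 kW × 70 h = 88.9 kWh
hair dryer: Runtime = 4 h/day × 14 days = 56 h
hair dryer: 1.62 kW × 56 h = 90.72 kWh
immersion water heater: Runtime = 10 h/week × 13 weeks = 130 h
immersion water heater: 2.05 kW × 130 h = 266.5 kWh
portable induction hob: Runtime = 2.5 h/day × 51 days = 127.5 h
portable induction hob: 1.76 kW × 127.5 h = 224.4 kWh
Total energy = 670.52 kWh
Cost = 670.52 × €0.38 = €254.80

€254.80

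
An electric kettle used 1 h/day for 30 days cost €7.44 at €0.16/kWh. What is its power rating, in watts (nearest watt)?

Energy = €7.44 ÷ €0.16/kWh = 46.5 kWh
Runtime = 1 h/day × 30 days = 30 h
Power = 46.5 kWh ÷ 30 h = 1.55 kW = 1550 W

1550 W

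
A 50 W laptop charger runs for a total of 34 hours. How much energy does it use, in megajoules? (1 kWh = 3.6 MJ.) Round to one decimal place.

Energy = 0.05 kW × 34 h = 1.7 kWh
= 1.7 × 3.6 MJ = 6.1 MJ

6.1 MJ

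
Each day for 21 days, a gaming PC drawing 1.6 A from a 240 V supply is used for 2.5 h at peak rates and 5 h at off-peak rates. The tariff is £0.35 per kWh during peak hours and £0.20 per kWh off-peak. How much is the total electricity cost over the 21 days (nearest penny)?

£15.12

Power = 1.6 A × 240 V = 384 W = 0.384 kW
Peak energy = 0.384 kW × 2.5 h × 21 = 20.16 kWh
Off-peak energy = 0.384 kW × 5 h × 21 = 40.32 kWh
Cost = 20.16 × £0.35 + 40.32 × £0.20 = £7.056 + £8.064 = £15.12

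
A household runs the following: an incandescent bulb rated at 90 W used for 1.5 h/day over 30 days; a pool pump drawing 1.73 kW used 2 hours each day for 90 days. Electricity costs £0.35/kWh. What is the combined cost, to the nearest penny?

£110.41

incandescent bulb: Runtime = 1.5 h/day × 30 days = 45 h
incandescent bulb: 0.09 kW × 45 h = 4.05 kWh
pool pump: Runtime = 2 h/day × 90 days = 180 h
pool pump: 1.73 kW × 180 h = 311.4 kWh
Total energy = 315.45 kWh
Cost = 315.45 × £0.35 = £110.41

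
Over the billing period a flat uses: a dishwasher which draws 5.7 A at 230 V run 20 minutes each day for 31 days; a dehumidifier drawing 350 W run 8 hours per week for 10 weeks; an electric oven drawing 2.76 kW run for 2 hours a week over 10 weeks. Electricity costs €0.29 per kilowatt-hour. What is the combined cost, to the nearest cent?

dishwasher: Power = 5.7 A × 230 V = 1311 W = 1.311 kW
dishwasher: Runtime = 20 min × 31 = 620 min = 10.333333… h
dishwasher: 1.311 kW × 10.333333… h = 13.547 kWh
dehumidifier: Runtime = 8 h/week × 10 weeks = 80 h
dehumidifier: 0.35 kW × 80 h = 28 kWh
electric oven: Runtime = 2 h/week × 10 weeks = 20 h
electric oven: 2.76 kW × 20 h = 55.2 kWh
Total energy = 96.747 kWh
Cost = 96.747 × €0.29 = €28.06

€28.06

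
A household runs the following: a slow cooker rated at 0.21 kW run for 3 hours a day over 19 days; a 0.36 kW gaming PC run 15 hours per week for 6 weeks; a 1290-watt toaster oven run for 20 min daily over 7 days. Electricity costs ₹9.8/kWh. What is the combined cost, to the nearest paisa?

slow cooker: Runtime = 3 h/day × 19 days = 57 h
slow cooker: 0.21 kW × 57 h = 11.97 kWh
gaming PC: Runtime = 15 h/week × 6 weeks = 90 h
gaming PC: 0.36 kW × 90 h = 32.4 kWh
toaster oven: Runtime = 20 min × 7 = 140 min = 2.333333… h
toaster oven: 1.29 kW × 2.333333… h = 3.01 kWh
Total energy = 47.38 kWh
Cost = 47.38 × ₹9.8 = ₹464.32

₹464.32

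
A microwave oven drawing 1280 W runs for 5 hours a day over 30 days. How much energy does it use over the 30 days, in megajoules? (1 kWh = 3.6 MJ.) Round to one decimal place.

691.2 MJ

Runtime = 5 h/day × 30 days = 150 h
Energy = 1.28 kW × 150 h = 192 kWh
= 192 × 3.6 MJ = 691.2 MJ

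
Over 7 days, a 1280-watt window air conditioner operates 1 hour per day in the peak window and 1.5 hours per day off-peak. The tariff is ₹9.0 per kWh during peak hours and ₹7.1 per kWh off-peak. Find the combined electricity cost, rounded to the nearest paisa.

Peak energy = 1.28 kW × 1 h × 7 = 8.96 kWh
Off-peak energy = 1.28 kW × 1.5 h × 7 = 13.44 kWh
Cost = 8.96 × ₹9.0 + 13.44 × ₹7.1 = ₹80.64 + ₹95.424 = ₹176.06

₹176.06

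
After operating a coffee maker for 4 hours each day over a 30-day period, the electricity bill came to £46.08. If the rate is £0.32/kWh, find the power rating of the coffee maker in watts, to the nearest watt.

Energy = £46.08 ÷ £0.32/kWh = 144 kWh
Runtime = 4 h/day × 30 days = 120 h
Power = 144 kWh ÷ 120 h = 1.2 kW = 1200 W

1200 W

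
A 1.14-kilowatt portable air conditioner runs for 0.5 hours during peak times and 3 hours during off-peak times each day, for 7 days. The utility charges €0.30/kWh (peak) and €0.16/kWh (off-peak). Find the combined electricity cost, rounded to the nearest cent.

€5.03

Peak energy = 1.14 kW × 0.5 h × 7 = 3.99 kWh
Off-peak energy = 1.14 kW × 3 h × 7 = 23.94 kWh
Cost = 3.99 × €0.30 + 23.94 × €0.16 = €1.197 + €3.8304 = €5.03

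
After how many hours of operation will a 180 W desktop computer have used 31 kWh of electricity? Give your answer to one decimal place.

172.2 h

Hours = 31 kWh ÷ 0.18 kW = 172.2 h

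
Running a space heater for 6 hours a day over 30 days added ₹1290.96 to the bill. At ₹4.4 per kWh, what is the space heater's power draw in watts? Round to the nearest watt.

1630 W

Energy = ₹1290.96 ÷ ₹4.4/kWh = 293.4 kWh
Runtime = 6 h/day × 30 days = 180 h
Power = 293.4 kWh ÷ 180 h = 1.63 kW = 1630 W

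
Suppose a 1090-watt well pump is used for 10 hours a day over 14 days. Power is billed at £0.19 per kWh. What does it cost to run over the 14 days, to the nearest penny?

£28.99

Runtime = 10 h/day × 14 days = 140 h
Energy = 1.09 kW × 140 h = 152.6 kWh
Cost = 152.6 kWh × £0.19/kWh = £28.99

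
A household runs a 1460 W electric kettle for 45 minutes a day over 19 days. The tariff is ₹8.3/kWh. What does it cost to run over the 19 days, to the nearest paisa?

₹172.68

Runtime = 45 min × 19 = 855 min = 14.25 h
Energy = 1.46 kW × 14.25 h = 20.805 kWh
Cost = 20.805 kWh × ₹8.3/kWh = ₹172.68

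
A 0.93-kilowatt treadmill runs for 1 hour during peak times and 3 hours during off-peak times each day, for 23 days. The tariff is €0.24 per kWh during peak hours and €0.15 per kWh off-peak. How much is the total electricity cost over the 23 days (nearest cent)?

Peak energy = 0.93 kW × 1 h × 23 = 21.39 kWh
Off-peak energy = 0.93 kW × 3 h × 23 = 64.17 kWh
Cost = 21.39 × €0.24 + 64.17 × €0.15 = €5.1336 + €9.6255 = €14.76

€14.76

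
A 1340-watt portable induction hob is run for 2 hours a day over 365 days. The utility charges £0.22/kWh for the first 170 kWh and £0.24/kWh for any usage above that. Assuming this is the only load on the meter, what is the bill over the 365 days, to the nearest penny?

Runtime = 2 h/day × 365 days = 730 h
Energy = 1.34 kW × 730 h = 978.2 kWh
Tier 1 (0–170 kWh): 170 × £0.22 = £37.4
Above 170 kWh: 808.2 × £0.24 = £193.968
Bill = £231.37

£231.37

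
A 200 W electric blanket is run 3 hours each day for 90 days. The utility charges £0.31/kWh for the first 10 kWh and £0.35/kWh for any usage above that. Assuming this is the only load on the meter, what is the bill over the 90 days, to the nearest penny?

£18.50

Runtime = 3 h/day × 90 days = 270 h
Energy = 0.2 kW × 270 h = 54 kWh
Tier 1 (0–10 kWh): 10 × £0.31 = £3.1
Above 10 kWh: 44 × £0.35 = £15.4
Bill = £18.50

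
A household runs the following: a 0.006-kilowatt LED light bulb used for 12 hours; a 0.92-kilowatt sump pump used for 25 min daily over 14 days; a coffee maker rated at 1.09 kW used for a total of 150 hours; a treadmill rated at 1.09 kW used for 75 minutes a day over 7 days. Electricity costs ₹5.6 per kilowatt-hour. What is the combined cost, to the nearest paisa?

LED light bulb: 0.006 kW × 12 h = 0.072 kWh
sump pump: Runtime = 25 min × 14 = 350 min = 5.833333… h
sump pump: 0.92 kW × 5.833333… h = 5.366666… kWh
coffee maker: 1.09 kW × 150 h = 163.5 kWh
treadmill: Runtime = 75 min × 7 = 525 min = 8.75 h
treadmill: 1.09 kW × 8.75 h = 9.5375 kWh
Total energy = 178.476166… kWh
Cost = 178.476166… × ₹5.6 = ₹999.47

₹999.47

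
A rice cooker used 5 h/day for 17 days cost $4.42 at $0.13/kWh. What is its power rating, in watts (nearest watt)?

Energy = $4.42 ÷ $0.13/kWh = 34 kWh
Runtime = 5 h/day × 17 days = 85 h
Power = 34 kWh ÷ 85 h = 0.4 kW = 400 W

400 W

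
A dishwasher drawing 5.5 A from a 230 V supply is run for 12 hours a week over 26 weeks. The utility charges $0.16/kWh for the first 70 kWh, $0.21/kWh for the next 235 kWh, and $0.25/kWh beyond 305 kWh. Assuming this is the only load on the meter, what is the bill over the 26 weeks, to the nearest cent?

$82.97

Power = 5.5 A × 230 V = 1265 W = 1.265 kW
Runtime = 12 h/week × 26 weeks = 312 h
Energy = 1.265 kW × 312 h = 394.68 kWh
Tier 1 (0–70 kWh): 70 × $0.16 = $11.2
Tier 2 (70–305 kWh): 235 × $0.21 = $49.35
Above 305 kWh: 89.68 × $0.25 = $22.42
Bill = $82.97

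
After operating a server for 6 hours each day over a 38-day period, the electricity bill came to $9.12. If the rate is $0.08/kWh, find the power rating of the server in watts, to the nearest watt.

500 W

Energy = $9.12 ÷ $0.08/kWh = 114 kWh
Runtime = 6 h/day × 38 days = 228 h
Power = 114 kWh ÷ 228 h = 0.5 kW = 500 W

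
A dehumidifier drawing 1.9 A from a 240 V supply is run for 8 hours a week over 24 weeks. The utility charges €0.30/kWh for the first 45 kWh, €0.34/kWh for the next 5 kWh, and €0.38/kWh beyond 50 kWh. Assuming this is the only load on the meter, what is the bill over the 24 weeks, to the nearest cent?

Power = 1.9 A × 240 V = 456 W = 0.456 kW
Runtime = 8 h/week × 24 weeks = 192 h
Energy = 0.456 kW × 192 h = 87.552 kWh
Tier 1 (0–45 kWh): 45 × €0.30 = €13.5
Tier 2 (45–50 kWh): 5 × €0.34 = €1.7
Above 50 kWh: 37.552 × €0.38 = €14.26976
Bill = €29.47

€29.47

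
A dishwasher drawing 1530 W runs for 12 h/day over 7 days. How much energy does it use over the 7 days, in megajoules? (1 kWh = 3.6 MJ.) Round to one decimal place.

462.7 MJ

Runtime = 12 h/day × 7 days = 84 h
Energy = 1.53 kW × 84 h = 128.52 kWh
= 128.52 × 3.6 MJ = 462.7 MJ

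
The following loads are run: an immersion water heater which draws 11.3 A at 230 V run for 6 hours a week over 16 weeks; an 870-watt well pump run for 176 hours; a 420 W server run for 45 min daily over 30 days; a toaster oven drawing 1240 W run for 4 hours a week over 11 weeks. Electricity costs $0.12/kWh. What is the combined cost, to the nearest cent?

$56.00

immersion water heater: Power = 11.3 A × 230 V = 2599 W = 2.599 kW
immersion water heater: Runtime = 6 h/week × 16 weeks = 96 h
immersion water heater: 2.599 kW × 96 h = 249.504 kWh
well pump: 0.87 kW × 176 h = 153.12 kWh
server: Runtime = 45 min × 30 = 1350 min = 22.5 h
server: 0.42 kW × 22.5 h = 9.45 kWh
toaster oven: Runtime = 4 h/week × 11 weeks = 44 h
toaster oven: 1.24 kW × 44 h = 54.56 kWh
Total energy = 466.634 kWh
Cost = 466.634 × $0.12 = $56.00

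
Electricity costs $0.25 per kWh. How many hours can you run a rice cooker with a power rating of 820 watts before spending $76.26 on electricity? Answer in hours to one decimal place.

372.0 h

Energy available = $76.26 ÷ $0.25/kWh = 305.04 kWh
Hours = 305.04 kWh ÷ 0.82 kW = 372.0 h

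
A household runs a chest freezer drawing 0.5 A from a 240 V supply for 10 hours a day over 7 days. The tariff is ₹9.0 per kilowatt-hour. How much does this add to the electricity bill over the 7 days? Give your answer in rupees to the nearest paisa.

₹75.60

Power = 0.5 A × 240 V = 120 W = 0.12 kW
Runtime = 10 h/day × 7 days = 70 h
Energy = 0.12 kW × 70 h = 8.4 kWh
Cost = 8.4 kWh × ₹9.0/kWh = ₹75.60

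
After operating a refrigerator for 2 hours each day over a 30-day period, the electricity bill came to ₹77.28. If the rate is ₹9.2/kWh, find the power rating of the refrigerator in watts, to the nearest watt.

Energy = ₹77.28 ÷ ₹9.2/kWh = 8.4 kWh
Runtime = 2 h/day × 30 days = 60 h
Power = 8.4 kWh ÷ 60 h = 0.14 kW = 140 W

140 W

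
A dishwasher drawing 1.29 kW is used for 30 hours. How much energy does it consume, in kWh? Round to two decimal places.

38.70 kWh

Energy = 1.29 kW × 30 h = 38.7 kWh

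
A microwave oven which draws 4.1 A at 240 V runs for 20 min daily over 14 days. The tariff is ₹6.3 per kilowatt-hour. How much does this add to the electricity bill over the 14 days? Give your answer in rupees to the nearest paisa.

₹28.93

Power = 4.1 A × 240 V = 984 W = 0.984 kW
Runtime = 20 min × 14 = 280 min = 4.666666… h
Energy = 0.984 kW × 4.666666… h = 4.592 kWh
Cost = 4.592 kWh × ₹6.3/kWh = ₹28.93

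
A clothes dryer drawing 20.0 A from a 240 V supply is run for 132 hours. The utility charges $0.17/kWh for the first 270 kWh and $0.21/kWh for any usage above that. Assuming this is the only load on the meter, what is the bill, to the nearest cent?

Power = 20.0 A × 240 V = 4800 W = 4.8 kW
Energy = 4.8 kW × 132 h = 633.6 kWh
Tier 1 (0–270 kWh): 270 × $0.17 = $45.9
Above 270 kWh: 363.6 × $0.21 = $76.356
Bill = $122.26

$122.26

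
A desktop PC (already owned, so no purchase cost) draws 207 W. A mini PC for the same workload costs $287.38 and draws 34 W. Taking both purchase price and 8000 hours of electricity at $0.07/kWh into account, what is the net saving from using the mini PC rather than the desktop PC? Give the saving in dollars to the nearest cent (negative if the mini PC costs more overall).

desktop PC: $0.00 + (207/1000) kW × 8000 h × $0.07 = $0.00 + $115.92 = $115.92
mini PC: $287.38 + (34/1000) kW × 8000 h × $0.07 = $287.38 + $19.04 = $306.42
Saving = $115.92 − $306.42 = −$190.5

-$190.50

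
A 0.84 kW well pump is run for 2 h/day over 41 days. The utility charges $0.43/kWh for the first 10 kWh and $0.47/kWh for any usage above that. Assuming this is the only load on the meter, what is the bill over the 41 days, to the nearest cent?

$31.97

Runtime = 2 h/day × 41 days = 82 h
Energy = 0.84 kW × 82 h = 68.88 kWh
Tier 1 (0–10 kWh): 10 × $0.43 = $4.3
Above 10 kWh: 58.88 × $0.47 = $27.6736
Bill = $31.97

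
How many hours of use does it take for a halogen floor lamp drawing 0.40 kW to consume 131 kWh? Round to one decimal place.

Hours = 131 kWh ÷ 0.4 kW = 327.5 h

327.5 h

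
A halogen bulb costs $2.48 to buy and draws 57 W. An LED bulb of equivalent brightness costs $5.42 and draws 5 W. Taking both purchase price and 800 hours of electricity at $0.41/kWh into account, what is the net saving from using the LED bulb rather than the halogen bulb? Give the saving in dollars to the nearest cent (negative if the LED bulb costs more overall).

halogen bulb: $2.48 + (57/1000) kW × 800 h × $0.41 = $2.48 + $18.696 = $21.176
LED bulb: $5.42 + (5/1000) kW × 800 h × $0.41 = $5.42 + $1.64 = $7.06
Saving = $21.176 − $7.06 = $14.116 → $14.12

$14.12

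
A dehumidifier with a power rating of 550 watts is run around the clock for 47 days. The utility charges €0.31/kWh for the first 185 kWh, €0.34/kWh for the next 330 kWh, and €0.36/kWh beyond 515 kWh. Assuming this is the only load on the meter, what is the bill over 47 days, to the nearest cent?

Runtime = 24 h × 47 = 1128 h
Energy = 0.55 kW × 1128 h = 620.4 kWh
Tier 1 (0–185 kWh): 185 × €0.31 = €57.35
Tier 2 (185–515 kWh): 330 × €0.34 = €112.2
Above 515 kWh: 105.4 × €0.36 = €37.944
Bill = €207.49

€207.49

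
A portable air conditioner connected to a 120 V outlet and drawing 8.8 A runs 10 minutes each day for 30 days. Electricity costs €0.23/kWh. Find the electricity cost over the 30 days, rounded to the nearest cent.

€1.21

Power = 8.8 A × 120 V = 1056 W = 1.056 kW
Runtime = 10 min × 30 = 300 min = 5 h
Energy = 1.056 kW × 5 h = 5.28 kWh
Cost = 5.28 kWh × €0.23/kWh = €1.21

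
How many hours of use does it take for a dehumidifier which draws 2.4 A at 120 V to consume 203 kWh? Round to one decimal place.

704.9 h

Power = 2.4 A × 120 V = 288 W = 0.288 kW
Hours = 203 kWh ÷ 0.288 kW = 704.9 h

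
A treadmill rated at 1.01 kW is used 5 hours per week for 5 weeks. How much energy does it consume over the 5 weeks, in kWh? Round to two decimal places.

Runtime = 5 h/week × 5 weeks = 25 h
Energy = 1.01 kW × 25 h = 25.25 kWh

25.25 kWh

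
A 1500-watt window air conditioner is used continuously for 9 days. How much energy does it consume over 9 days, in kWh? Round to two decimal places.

324.00 kWh

Runtime = 24 h × 9 = 216 h
Energy = 1.5 kW × 216 h = 324 kWh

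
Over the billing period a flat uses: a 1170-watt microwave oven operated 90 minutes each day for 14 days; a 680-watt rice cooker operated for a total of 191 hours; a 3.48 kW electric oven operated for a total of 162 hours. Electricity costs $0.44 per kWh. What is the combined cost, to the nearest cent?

microwave oven: Runtime = 90 min × 14 = 1260 min = 21 h
microwave oven: 1.17 kW × 21 h = 24.57 kWh
rice cooker: 0.68 kW × 191 h = 129.88 kWh
electric oven: 3.48 kW × 162 h = 563.76 kWh
Total energy = 718.21 kWh
Cost = 718.21 × $0.44 = $316.01

$316.01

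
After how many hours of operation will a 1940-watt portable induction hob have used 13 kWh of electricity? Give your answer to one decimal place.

6.7 h

Hours = 13 kWh ÷ 1.94 kW = 6.7 h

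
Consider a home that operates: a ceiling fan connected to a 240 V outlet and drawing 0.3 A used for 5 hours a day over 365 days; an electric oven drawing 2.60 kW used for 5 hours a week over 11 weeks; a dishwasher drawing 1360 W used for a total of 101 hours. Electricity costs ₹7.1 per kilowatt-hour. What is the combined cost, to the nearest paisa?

₹2923.50

ceiling fan: Power = 0.3 A × 240 V = 72 W = 0.072 kW
ceiling fan: Runtime = 5 h/day × 365 days = 1825 h
ceiling fan: 0.072 kW × 1825 h = 131.4 kWh
electric oven: Runtime = 5 h/week × 11 weeks = 55 h
electric oven: 2.6 kW × 55 h = 143 kWh
dishwasher: 1.36 kW × 101 h = 137.36 kWh
Total energy = 411.76 kWh
Cost = 411.76 × ₹7.1 = ₹2923.50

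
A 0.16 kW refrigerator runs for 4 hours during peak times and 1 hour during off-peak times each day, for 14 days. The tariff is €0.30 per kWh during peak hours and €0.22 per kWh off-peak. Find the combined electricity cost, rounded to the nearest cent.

€3.18

Peak energy = 0.16 kW × 4 h × 14 = 8.96 kWh
Off-peak energy = 0.16 kW × 1 h × 14 = 2.24 kWh
Cost = 8.96 × €0.30 + 2.24 × €0.22 = €2.688 + €0.4928 = €3.18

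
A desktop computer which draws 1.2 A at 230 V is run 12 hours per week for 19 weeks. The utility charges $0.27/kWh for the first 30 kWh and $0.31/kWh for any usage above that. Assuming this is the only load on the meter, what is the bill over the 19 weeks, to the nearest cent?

Power = 1.2 A × 230 V = 276 W = 0.276 kW
Runtime = 12 h/week × 19 weeks = 228 h
Energy = 0.276 kW × 228 h = 62.928 kWh
Tier 1 (0–30 kWh): 30 × $0.27 = $8.1
Above 30 kWh: 32.928 × $0.31 = $10.20768
Bill = $18.31

$18.31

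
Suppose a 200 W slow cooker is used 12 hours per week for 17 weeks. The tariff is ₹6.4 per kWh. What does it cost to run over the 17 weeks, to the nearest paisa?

₹261.12

Runtime = 12 h/week × 17 weeks = 204 h
Energy = 0.2 kW × 204 h = 40.8 kWh
Cost = 40.8 kWh × ₹6.4/kWh = ₹261.12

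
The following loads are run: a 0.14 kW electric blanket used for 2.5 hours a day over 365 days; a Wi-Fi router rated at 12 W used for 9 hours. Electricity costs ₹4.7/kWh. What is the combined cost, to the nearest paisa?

₹600.93

electric blanket: Runtime = 2.5 h/day × 365 days = 912.5 h
electric blanket: 0.14 kW × 912.5 h = 127.75 kWh
Wi-Fi router: 0.012 kW × 9 h = 0.108 kWh
Total energy = 127.858 kWh
Cost = 127.858 × ₹4.7 = ₹600.93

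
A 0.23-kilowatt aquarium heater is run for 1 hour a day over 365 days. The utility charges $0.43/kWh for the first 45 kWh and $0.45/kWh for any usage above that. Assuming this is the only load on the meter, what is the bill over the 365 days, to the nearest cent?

Runtime = 1 h/day × 365 days = 365 h
Energy = 0.23 kW × 365 h = 83.95 kWh
Tier 1 (0–45 kWh): 45 × $0.43 = $19.35
Above 45 kWh: 38.95 × $0.45 = $17.5275
Bill = $36.88

$36.88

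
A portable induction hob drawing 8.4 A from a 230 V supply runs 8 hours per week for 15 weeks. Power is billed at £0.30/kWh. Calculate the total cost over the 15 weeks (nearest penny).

Power = 8.4 A × 230 V = 1932 W = 1.932 kW
Runtime = 8 h/week × 15 weeks = 120 h
Energy = 1.932 kW × 120 h = 231.84 kWh
Cost = 231.84 kWh × £0.30/kWh = £69.55

£69.55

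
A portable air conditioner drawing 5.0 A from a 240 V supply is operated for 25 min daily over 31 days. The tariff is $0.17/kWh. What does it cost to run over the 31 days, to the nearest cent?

Power = 5.0 A × 240 V = 1200 W = 1.2 kW
Runtime = 25 min × 31 = 775 min = 12.916666… h
Energy = 1.2 kW × 12.916666… h = 15.5 kWh
Cost = 15.5 kWh × $0.17/kWh = $2.64

$2.64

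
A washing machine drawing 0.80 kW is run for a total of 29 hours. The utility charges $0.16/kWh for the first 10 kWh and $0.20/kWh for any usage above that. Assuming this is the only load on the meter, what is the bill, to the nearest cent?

$4.24

Energy = 0.8 kW × 29 h = 23.2 kWh
Tier 1 (0–10 kWh): 10 × $0.16 = $1.6
Above 10 kWh: 13.2 × $0.20 = $2.64
Bill = $4.24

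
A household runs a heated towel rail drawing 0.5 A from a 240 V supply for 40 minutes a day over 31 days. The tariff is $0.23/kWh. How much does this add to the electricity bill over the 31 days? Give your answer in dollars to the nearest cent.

$0.57

Power = 0.5 A × 240 V = 120 W = 0.12 kW
Runtime = 40 min × 31 = 1240 min = 20.666666… h
Energy = 0.12 kW × 20.666666… h = 2.48 kWh
Cost = 2.48 kWh × $0.23/kWh = $0.57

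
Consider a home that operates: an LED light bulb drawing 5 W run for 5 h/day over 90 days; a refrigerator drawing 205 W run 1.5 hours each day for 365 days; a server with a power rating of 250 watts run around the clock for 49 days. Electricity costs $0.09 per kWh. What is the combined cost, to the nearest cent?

$36.76

LED light bulb: Runtime = 5 h/day × 90 days = 450 h
LED light bulb: 0.005 kW × 450 h = 2.25 kWh
refrigerator: Runtime = 1.5 h/day × 365 days = 547.5 h
refrigerator: 0.205 kW × 547.5 h = 112.2375 kWh
server: Runtime = 24 h × 49 = 1176 h
server: 0.25 kW × 1176 h = 294 kWh
Total energy = 408.4875 kWh
Cost = 408.4875 × $0.09 = $36.76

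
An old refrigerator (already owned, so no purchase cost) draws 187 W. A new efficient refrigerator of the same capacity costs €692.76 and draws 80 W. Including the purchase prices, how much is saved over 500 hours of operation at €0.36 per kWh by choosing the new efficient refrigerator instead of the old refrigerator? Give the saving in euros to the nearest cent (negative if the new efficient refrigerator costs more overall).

old refrigerator: €0.00 + (187/1000) kW × 500 h × €0.36 = €0.00 + €33.66 = €33.66
new efficient refrigerator: €692.76 + (80/1000) kW × 500 h × €0.36 = €692.76 + €14.4 = €707.16
Saving = €33.66 − €707.16 = −€673.5

-€673.50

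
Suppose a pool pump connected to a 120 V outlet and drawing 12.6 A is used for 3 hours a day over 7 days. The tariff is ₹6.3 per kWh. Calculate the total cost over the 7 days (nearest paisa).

Power = 12.6 A × 120 V = 1512 W = 1.512 kW
Runtime = 3 h/day × 7 days = 21 h
Energy = 1.512 kW × 21 h = 31.752 kWh
Cost = 31.752 kWh × ₹6.3/kWh = ₹200.04

₹200.04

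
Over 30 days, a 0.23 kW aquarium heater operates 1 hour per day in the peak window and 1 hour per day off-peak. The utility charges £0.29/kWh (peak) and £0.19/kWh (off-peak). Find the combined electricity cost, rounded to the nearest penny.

£3.31

Peak energy = 0.23 kW × 1 h × 30 = 6.9 kWh
Off-peak energy = 0.23 kW × 1 h × 30 = 6.9 kWh
Cost = 6.9 × £0.29 + 6.9 × £0.19 = £2.001 + £1.311 = £3.31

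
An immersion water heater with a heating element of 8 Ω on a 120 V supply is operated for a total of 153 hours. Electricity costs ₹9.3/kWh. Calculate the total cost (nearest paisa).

Power = V²/R = 120²/8 = 1800 W = 1.8 kW
Energy = 1.8 kW × 153 h = 275.4 kWh
Cost = 275.4 kWh × ₹9.3/kWh = ₹2561.22

₹2561.22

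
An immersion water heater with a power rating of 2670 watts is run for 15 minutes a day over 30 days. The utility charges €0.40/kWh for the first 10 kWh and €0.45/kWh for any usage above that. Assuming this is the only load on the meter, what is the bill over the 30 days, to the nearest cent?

Runtime = 15 min × 30 = 450 min = 7.5 h
Energy = 2.67 kW × 7.5 h = 20.025 kWh
Tier 1 (0–10 kWh): 10 × €0.40 = €4
Above 10 kWh: 10.025 × €0.45 = €4.51125
Bill = €8.51

€8.51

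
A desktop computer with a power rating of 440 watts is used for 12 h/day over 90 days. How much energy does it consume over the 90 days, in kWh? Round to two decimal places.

475.20 kWh

Runtime = 12 h/day × 90 days = 1080 h
Energy = 0.44 kW × 1080 h = 475.2 kWh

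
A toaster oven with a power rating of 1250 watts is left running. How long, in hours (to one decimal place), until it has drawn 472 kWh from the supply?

Hours = 472 kWh ÷ 1.25 kW = 377.6 h

377.6 h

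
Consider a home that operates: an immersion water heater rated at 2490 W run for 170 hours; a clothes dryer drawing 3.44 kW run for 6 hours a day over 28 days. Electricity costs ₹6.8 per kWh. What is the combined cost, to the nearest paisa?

₹6808.30

immersion water heater: 2.49 kW × 170 h = 423.3 kWh
clothes dryer: Runtime = 6 h/day × 28 days = 168 h
clothes dryer: 3.44 kW × 168 h = 577.92 kWh
Total energy = 1001.22 kWh
Cost = 1001.22 × ₹6.8 = ₹6808.30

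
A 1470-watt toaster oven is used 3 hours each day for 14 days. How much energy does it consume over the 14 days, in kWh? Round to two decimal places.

61.74 kWh

Runtime = 3 h/day × 14 days = 42 h
Energy = 1.47 kW × 42 h = 61.74 kWh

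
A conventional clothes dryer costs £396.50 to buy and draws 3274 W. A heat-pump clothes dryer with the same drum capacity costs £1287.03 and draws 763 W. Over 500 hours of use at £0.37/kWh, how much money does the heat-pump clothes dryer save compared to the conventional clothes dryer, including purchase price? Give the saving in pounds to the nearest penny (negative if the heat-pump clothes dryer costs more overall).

-£426.00

conventional clothes dryer: £396.50 + (3274/1000) kW × 500 h × £0.37 = £396.50 + £605.69 = £1002.19
heat-pump clothes dryer: £1287.03 + (763/1000) kW × 500 h × £0.37 = £1287.03 + £141.155 = £1428.185
Saving = £1002.19 − £1428.185 = −£425.995 → -£426.00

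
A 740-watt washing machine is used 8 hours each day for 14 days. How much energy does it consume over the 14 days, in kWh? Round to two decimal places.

Runtime = 8 h/day × 14 days = 112 h
Energy = 0.74 kW × 112 h = 82.88 kWh

82.88 kWh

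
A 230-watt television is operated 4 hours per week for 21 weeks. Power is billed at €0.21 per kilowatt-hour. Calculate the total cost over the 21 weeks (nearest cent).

Runtime = 4 h/week × 21 weeks = 84 h
Energy = 0.23 kW × 84 h = 19.32 kWh
Cost = 19.32 kWh × €0.21/kWh = €4.06

€4.06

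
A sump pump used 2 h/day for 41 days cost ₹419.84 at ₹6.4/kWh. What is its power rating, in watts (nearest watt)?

800 W

Energy = ₹419.84 ÷ ₹6.4/kWh = 65.6 kWh
Runtime = 2 h/day × 41 days = 82 h
Power = 65.6 kWh ÷ 82 h = 0.8 kW = 800 W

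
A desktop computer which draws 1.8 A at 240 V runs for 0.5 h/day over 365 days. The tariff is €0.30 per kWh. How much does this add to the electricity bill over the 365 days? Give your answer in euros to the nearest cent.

€23.65

Power = 1.8 A × 240 V = 432 W = 0.432 kW
Runtime = 0.5 h/day × 365 days = 182.5 h
Energy = 0.432 kW × 182.5 h = 78.84 kWh
Cost = 78.84 kWh × €0.30/kWh = €23.65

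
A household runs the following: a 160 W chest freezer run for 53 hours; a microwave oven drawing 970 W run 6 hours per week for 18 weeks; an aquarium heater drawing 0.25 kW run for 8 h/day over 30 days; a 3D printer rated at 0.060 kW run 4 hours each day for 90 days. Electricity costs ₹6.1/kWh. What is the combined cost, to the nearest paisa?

₹1188.52

chest freezer: 0.16 kW × 53 h = 8.48 kWh
microwave oven: Runtime = 6 h/week × 18 weeks = 108 h
microwave oven: 0.97 kW × 108 h = 104.76 kWh
aquarium heater: Runtime = 8 h/day × 30 days = 240 h
aquarium heater: 0.25 kW × 240 h = 60 kWh
3D printer: Runtime = 4 h/day × 90 days = 360 h
3D printer: 0.06 kW × 360 h = 21.6 kWh
Total energy = 194.84 kWh
Cost = 194.84 × ₹6.1 = ₹1188.52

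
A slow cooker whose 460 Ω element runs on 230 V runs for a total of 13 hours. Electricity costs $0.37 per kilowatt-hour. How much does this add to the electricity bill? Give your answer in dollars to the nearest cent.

Power = V²/R = 230²/460 = 115 W = 0.115 kW
Energy = 0.115 kW × 13 h = 1.495 kWh
Cost = 1.495 kWh × $0.37/kWh = $0.55

$0.55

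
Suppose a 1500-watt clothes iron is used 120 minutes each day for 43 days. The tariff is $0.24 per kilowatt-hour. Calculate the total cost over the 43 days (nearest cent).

Runtime = 120 min × 43 = 5160 min = 86 h
Energy = 1.5 kW × 86 h = 129 kWh
Cost = 129 kWh × $0.24/kWh = $30.96

$30.96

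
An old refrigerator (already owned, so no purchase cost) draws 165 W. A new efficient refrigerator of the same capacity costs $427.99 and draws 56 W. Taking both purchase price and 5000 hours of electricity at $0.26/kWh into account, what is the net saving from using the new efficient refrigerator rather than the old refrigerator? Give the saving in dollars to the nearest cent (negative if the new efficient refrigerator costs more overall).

-$286.29

old refrigerator: $0.00 + (165/1000) kW × 5000 h × $0.26 = $0.00 + $214.5 = $214.5
new efficient refrigerator: $427.99 + (56/1000) kW × 5000 h × $0.26 = $427.99 + $72.8 = $500.79
Saving = $214.5 − $500.79 = −$286.29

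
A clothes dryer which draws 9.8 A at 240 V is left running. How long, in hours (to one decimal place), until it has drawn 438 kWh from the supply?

186.2 h

Power = 9.8 A × 240 V = 2352 W = 2.352 kW
Hours = 438 kWh ÷ 2.352 kW = 186.2 h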